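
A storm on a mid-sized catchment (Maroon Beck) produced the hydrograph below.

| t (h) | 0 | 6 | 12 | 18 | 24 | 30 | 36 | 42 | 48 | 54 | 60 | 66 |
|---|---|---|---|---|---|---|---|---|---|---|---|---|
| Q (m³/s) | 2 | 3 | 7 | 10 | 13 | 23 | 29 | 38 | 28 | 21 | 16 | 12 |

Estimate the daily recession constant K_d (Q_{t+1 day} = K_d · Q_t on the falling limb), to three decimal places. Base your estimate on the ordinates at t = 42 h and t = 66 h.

K_d ≈ 0.316

Between t = 42 h and t = 66 h the flow falls from 38 to 12 m³/s over 4×6 h = 24 h.
Per-interval ratio K = (12/38)^(1/4) = 0.7496; K_d = K^(24/6) = 0.316.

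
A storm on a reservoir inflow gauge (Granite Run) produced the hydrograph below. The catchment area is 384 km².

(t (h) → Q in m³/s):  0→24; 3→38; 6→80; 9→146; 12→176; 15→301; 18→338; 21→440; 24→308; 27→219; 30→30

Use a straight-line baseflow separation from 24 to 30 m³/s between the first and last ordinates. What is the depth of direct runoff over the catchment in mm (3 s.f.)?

Direct runoff: 0.00, 13.40, 54.80, 120.20, 149.60, 274.00, 310.40, 411.80, 279.20, 189.60, 0.00 m³/s; ΣQ_DR = 1803 m³/s.
V = ΣQ_DR · Δt = 1803 × 10800 s = 1.947 × 10^7 m³.
Over A = 384 km², depth = V / A = 50.7 mm.

d ≈ 50.7 mm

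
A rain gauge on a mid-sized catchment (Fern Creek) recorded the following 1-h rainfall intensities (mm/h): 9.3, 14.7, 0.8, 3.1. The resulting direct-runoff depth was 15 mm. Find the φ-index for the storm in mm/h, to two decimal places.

Only the 2 blocks with intensity above φ contribute runoff: 9.3, 14.7 mm/h.
Σ(I−φ)·Δt = d  ⇒  (9.3+14.7 − 2φ)·1 = 15
φ = (24.00 − 15/1) / 2 = 4.50 mm/h.

φ ≈ 4.50 mm/h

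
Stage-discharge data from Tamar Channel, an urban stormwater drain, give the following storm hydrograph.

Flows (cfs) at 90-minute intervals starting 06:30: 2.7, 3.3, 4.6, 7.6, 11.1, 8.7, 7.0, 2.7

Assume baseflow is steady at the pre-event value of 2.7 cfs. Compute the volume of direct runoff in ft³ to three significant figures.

Direct-runoff ordinates (Q − Q_b): 0.0, 0.6, 1.9, 4.9, 8.4, 6.0, 4.3, 0.0 cfs.
ΣQ_DR = 26.10 cfs.
With Δt = 1.5 h = 5400 s, V = ΣQ_DR · Δt = 26.10 × 5400 = 1.41 × 10^5 ft³.

V ≈ 1.41 × 10^5 ft³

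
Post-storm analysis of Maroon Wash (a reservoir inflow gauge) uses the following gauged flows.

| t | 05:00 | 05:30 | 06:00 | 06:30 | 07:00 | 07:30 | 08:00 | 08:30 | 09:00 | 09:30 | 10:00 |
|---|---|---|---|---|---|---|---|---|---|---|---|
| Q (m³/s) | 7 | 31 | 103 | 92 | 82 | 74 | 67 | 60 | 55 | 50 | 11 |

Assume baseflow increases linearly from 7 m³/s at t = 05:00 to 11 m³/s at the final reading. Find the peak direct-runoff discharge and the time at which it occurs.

Subtracting baseflow gives direct-runoff ordinates: 0.00, 23.60, 95.20, 83.80, 73.40, 65.00, 57.60, 50.20, 44.80, 39.40, 0.00 m³/s.
The maximum is 95.20 m³/s, occurring at the reading for t = 06:00.

Q_p = 95.20 m³/s at t = 06:00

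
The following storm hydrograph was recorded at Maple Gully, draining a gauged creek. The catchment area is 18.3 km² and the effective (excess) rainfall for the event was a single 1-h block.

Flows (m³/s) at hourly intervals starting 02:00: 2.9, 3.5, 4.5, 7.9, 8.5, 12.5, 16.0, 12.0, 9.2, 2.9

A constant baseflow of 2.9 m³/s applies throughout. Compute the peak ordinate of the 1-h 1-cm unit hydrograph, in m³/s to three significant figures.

U_p ≈ 13.1 m³/s

Direct runoff: 0.0, 0.6, 1.6, 5.0, 5.6, 9.6, 13.1, 9.1, 6.3, 0.0 m³/s; ΣQ_DR = 50.90 m³/s, peak = 13.1 m³/s.
Runoff depth d = ΣQ_DR·Δt / A = 50.90 × 3600 / (18.3 km²) = 10.01 mm.
The 1-cm UH is the DRH scaled by (10 mm)/d, so U_p = 13.1 × 10/10.01 = 13.1 m³/s.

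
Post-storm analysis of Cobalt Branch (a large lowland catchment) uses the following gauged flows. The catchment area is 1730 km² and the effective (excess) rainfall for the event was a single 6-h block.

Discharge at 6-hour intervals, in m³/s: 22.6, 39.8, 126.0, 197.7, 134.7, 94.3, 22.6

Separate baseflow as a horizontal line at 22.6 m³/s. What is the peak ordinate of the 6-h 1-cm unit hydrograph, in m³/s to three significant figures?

U_p ≈ 292 m³/s

Direct runoff: 0.0, 17.2, 103.4, 175.1, 112.1, 71.7, 0.0 m³/s; ΣQ_DR = 479.5 m³/s, peak = 175.1 m³/s.
Runoff depth d = ΣQ_DR·Δt / A = 479.5 × 21600 / (1730 km²) = 5.987 mm.
The 1-cm UH is the DRH scaled by (10 mm)/d, so U_p = 175.1 × 10/5.987 = 292 m³/s.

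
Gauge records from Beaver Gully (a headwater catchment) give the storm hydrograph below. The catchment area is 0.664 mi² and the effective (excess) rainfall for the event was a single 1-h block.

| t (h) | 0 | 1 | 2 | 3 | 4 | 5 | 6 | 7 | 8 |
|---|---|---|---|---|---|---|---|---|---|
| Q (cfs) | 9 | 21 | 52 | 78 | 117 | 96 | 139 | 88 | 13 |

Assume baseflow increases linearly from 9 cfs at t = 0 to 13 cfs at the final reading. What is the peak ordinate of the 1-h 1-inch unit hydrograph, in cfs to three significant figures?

Direct runoff: 0.00, 11.50, 42.00, 67.50, 106.00, 84.50, 127.00, 75.50, 0.00 cfs; ΣQ_DR = 514.0 cfs, peak = 127.00 cfs.
Runoff depth d = ΣQ_DR·Δt / A = 514.0 × 3600 / (0.664 mi²) = 1.200 in.
The 1-inch UH is the DRH scaled by (1 in)/d, so U_p = 127.00 × 1/1.200 = 106 cfs.

U_p ≈ 106 cfs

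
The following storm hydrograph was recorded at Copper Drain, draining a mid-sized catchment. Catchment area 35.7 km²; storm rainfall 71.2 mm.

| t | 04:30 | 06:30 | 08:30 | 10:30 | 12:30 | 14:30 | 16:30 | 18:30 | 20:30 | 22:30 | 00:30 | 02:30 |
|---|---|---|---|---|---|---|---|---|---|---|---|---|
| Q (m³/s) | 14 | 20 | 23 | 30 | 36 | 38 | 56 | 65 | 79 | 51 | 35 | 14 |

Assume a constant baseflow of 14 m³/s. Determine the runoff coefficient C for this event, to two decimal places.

ΣQ_DR = 293.0 m³/s; V = ΣQ_DR·Δt = 2.110 × 10^6 m³.
Runoff depth d = V / A = 59.09 mm.
C = d / P = 59.09 / 71.2 = 0.83.

C ≈ 0.83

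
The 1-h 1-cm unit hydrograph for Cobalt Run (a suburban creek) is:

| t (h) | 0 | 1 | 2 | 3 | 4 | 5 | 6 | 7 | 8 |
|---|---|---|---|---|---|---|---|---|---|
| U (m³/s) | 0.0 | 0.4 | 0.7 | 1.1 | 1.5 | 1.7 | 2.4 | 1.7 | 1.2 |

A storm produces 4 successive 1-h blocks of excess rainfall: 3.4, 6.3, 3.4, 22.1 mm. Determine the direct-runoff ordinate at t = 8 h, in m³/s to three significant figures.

By discrete convolution, Q_j = Σ (P_i / 10 mm) · U_{j−i}.
At t = 8 h (j=8): Q = (3.4/10)·1.2 + (6.3/10)·1.7 + (3.4/10)·2.4 + (22.1/10)·1.7 = 6.05 m³/s.

Q ≈ 6.05 m³/s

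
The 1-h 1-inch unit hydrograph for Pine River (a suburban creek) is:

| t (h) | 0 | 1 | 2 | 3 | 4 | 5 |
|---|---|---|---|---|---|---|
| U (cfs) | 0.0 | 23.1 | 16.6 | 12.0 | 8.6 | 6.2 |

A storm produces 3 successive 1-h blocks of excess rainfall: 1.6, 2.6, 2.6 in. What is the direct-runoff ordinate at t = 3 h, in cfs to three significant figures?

By discrete convolution, Q_j = Σ (P_i / 1 in) · U_{j−i}.
At t = 3 h (j=3): Q = (1.6/1)·12.0 + (2.6/1)·16.6 + (2.6/1)·23.1 = 122 cfs.

Q ≈ 122 cfs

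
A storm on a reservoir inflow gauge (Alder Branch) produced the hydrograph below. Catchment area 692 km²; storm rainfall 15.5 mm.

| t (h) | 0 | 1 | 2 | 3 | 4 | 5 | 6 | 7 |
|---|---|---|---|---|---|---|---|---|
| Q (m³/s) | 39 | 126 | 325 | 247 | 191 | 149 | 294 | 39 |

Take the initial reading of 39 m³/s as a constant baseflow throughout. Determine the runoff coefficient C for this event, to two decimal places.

ΣQ_DR = 1098 m³/s; V = ΣQ_DR·Δt = 3.953 × 10^6 m³.
Runoff depth d = V / A = 5.712 mm.
C = d / P = 5.712 / 15.5 = 0.37.

C ≈ 0.37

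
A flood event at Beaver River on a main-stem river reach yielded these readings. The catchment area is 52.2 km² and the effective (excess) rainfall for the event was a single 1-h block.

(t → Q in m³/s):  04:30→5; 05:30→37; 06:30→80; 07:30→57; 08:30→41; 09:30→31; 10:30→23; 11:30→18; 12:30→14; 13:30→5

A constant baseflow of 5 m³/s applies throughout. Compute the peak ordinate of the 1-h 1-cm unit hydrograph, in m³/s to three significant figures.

Direct runoff: 0.0, 32.0, 75.0, 52.0, 36.0, 26.0, 18.0, 13.0, 9.0, 0.0 m³/s; ΣQ_DR = 261.0 m³/s, peak = 75.0 m³/s.
Runoff depth d = ΣQ_DR·Δt / A = 261.0 × 3600 / (52.2 km²) = 18.00 mm.
The 1-cm UH is the DRH scaled by (10 mm)/d, so U_p = 75.0 × 10/18.00 = 41.7 m³/s.

U_p ≈ 41.7 m³/s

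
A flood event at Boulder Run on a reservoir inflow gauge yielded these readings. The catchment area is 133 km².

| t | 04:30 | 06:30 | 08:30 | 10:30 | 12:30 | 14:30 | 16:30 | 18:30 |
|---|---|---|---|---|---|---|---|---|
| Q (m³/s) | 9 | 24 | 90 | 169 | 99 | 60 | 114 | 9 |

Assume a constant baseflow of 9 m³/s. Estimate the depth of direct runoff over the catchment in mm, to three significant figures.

d ≈ 27.2 mm

Direct runoff: 0.0, 15.0, 81.0, 160.0, 90.0, 51.0, 105.0, 0.0 m³/s; ΣQ_DR = 502.0 m³/s.
V = ΣQ_DR · Δt = 502.0 × 7200 s = 3.614 × 10^6 m³.
Over A = 133 km², depth = V / A = 27.2 mm.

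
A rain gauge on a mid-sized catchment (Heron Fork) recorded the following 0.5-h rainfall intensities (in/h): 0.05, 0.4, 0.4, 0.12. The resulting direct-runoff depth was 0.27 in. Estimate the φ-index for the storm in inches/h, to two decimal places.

φ ≈ 0.13 in/h

Only the 2 blocks with intensity above φ contribute runoff: 0.4, 0.4 in/h.
Σ(I−φ)·Δt = d  ⇒  (0.4+0.4 − 2φ)·0.5 = 0.27
φ = (0.8000 − 0.27/0.5) / 2 = 0.13 in/h.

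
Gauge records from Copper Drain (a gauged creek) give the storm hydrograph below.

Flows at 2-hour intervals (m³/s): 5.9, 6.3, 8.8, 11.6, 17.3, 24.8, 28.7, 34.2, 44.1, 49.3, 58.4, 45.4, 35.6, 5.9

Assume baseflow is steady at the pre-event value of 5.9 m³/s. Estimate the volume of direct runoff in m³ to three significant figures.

Direct-runoff ordinates (Q − Q_b): 0.0, 0.4, 2.9, 5.7, 11.4, 18.9, 22.8, 28.3, 38.2, 43.4, 52.5, 39.5, 29.7, 0.0 m³/s.
ΣQ_DR = 293.7 m³/s.
With Δt = 2 h = 7200 s, V = ΣQ_DR · Δt = 293.7 × 7200 = 2.11 × 10^6 m³.

V ≈ 2.11 × 10^6 m³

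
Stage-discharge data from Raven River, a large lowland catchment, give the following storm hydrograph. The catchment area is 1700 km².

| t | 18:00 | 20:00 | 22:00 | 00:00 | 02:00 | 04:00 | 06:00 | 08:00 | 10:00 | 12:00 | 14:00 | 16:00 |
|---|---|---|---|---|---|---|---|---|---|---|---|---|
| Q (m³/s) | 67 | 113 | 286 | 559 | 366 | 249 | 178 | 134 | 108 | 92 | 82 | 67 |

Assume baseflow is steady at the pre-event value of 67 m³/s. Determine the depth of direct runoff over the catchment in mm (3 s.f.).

d ≈ 6.34 mm

Direct runoff: 0.0, 46.0, 219.0, 492.0, 299.0, 182.0, 111.0, 67.0, 41.0, 25.0, 15.0, 0.0 m³/s; ΣQ_DR = 1497 m³/s.
V = ΣQ_DR · Δt = 1497 × 7200 s = 1.078 × 10^7 m³.
Over A = 1700 km², depth = V / A = 6.34 mm.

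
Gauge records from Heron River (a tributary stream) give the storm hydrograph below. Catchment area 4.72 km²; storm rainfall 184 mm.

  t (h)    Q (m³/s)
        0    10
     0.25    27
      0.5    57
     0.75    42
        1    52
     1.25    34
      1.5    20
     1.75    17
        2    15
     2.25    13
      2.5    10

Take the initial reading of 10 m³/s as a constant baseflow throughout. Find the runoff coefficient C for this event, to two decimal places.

C ≈ 0.19

ΣQ_DR = 187.0 m³/s; V = ΣQ_DR·Δt = 1.683 × 10^5 m³.
Runoff depth d = V / A = 35.66 mm.
C = d / P = 35.66 / 184 = 0.19.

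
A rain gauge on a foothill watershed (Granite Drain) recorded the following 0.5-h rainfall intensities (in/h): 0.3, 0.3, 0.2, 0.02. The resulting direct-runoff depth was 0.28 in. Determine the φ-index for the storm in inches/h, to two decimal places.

Only the 3 blocks with intensity above φ contribute runoff: 0.3, 0.3, 0.2 in/h.
Σ(I−φ)·Δt = d  ⇒  (0.3+0.3+0.2 − 3φ)·0.5 = 0.28
φ = (0.8000 − 0.28/0.5) / 3 = 0.08 in/h.

φ ≈ 0.08 in/h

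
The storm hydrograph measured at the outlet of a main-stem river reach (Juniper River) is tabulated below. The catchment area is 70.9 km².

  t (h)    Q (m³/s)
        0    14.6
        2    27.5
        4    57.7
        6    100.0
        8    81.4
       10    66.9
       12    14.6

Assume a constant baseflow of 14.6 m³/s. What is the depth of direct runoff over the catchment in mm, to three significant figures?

d ≈ 26.5 mm

Direct runoff: 0.0, 12.9, 43.1, 85.4, 66.8, 52.3, 0.0 m³/s; ΣQ_DR = 260.5 m³/s.
V = ΣQ_DR · Δt = 260.5 × 7200 s = 1.876 × 10^6 m³.
Over A = 70.9 km², depth = V / A = 26.5 mm.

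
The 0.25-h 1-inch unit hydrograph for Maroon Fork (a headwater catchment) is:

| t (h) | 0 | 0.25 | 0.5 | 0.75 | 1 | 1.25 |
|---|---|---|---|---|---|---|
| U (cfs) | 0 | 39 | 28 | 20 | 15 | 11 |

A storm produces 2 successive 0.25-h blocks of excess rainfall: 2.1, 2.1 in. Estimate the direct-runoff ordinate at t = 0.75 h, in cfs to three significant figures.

By discrete convolution, Q_j = Σ (P_i / 1 in) · U_{j−i}.
At t = 0.75 h (j=3): Q = (2.1/1)·20 + (2.1/1)·28 = 101 cfs.

Q ≈ 101 cfs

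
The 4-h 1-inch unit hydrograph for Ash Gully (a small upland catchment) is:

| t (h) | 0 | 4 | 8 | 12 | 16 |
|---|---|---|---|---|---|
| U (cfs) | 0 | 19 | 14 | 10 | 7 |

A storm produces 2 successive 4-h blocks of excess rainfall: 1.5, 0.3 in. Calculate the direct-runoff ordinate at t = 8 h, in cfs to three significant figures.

By discrete convolution, Q_j = Σ (P_i / 1 in) · U_{j−i}.
At t = 8 h (j=2): Q = (1.5/1)·14 + (0.3/1)·19 = 26.7 cfs.

Q ≈ 26.7 cfs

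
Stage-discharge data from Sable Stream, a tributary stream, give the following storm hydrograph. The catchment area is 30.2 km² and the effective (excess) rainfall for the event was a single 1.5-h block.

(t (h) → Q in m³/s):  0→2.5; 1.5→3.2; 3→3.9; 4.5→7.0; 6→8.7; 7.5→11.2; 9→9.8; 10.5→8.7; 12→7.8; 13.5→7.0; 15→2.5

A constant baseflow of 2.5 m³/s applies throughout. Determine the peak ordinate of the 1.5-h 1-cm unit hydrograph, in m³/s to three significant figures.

U_p ≈ 10.9 m³/s

Direct runoff: 0.0, 0.7, 1.4, 4.5, 6.2, 8.7, 7.3, 6.2, 5.3, 4.5, 0.0 m³/s; ΣQ_DR = 44.80 m³/s, peak = 8.7 m³/s.
Runoff depth d = ΣQ_DR·Δt / A = 44.80 × 5400 / (30.2 km²) = 8.011 mm.
The 1-cm UH is the DRH scaled by (10 mm)/d, so U_p = 8.7 × 10/8.011 = 10.9 m³/s.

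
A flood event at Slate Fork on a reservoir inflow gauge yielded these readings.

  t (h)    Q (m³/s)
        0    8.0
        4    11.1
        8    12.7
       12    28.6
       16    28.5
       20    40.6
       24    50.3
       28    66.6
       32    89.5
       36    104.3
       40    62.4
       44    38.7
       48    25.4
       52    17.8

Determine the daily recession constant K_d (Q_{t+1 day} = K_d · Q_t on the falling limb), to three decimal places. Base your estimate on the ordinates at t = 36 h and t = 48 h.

Between t = 36 h and t = 48 h the flow falls from 104.3 to 25.4 m³/s over 3×4 h = 12 h.
Per-interval ratio K = (25.4/104.3)^(1/3) = 0.6245; K_d = K^(24/4) = 0.059.

K_d ≈ 0.059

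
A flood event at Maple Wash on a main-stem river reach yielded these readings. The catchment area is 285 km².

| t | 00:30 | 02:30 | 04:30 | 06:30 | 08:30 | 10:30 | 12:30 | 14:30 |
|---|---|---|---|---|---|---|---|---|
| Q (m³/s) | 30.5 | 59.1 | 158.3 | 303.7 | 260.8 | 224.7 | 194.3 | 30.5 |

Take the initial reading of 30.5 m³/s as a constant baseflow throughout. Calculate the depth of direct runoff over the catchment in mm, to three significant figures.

d ≈ 25.7 mm

Direct runoff: 0.0, 28.6, 127.8, 273.2, 230.3, 194.2, 163.8, 0.0 m³/s; ΣQ_DR = 1018 m³/s.
V = ΣQ_DR · Δt = 1018 × 7200 s = 7.329 × 10^6 m³.
Over A = 285 km², depth = V / A = 25.7 mm.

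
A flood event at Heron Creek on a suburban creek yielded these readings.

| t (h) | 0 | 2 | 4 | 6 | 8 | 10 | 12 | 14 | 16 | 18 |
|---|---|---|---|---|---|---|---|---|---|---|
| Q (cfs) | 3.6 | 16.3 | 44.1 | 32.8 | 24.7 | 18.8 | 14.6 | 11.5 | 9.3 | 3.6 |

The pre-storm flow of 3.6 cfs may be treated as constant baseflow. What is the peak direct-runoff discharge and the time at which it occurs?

Subtracting baseflow gives direct-runoff ordinates: 0.0, 12.7, 40.5, 29.2, 21.1, 15.2, 11.0, 7.9, 5.7, 0.0 cfs.
The maximum is 40.5 cfs, occurring at the reading for t = 4 h.

Q_p = 40.5 cfs at t = 4 h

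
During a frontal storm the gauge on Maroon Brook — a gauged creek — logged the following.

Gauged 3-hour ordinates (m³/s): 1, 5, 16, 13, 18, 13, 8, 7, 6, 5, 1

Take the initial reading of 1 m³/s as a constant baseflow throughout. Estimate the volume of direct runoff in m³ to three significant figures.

Direct-runoff ordinates (Q − Q_b): 0.0, 4.0, 15.0, 12.0, 17.0, 12.0, 7.0, 6.0, 5.0, 4.0, 0.0 m³/s.
ΣQ_DR = 82.00 m³/s.
With Δt = 3 h = 10800 s, V = ΣQ_DR · Δt = 82.00 × 10800 = 8.86 × 10^5 m³.

V ≈ 8.86 × 10^5 m³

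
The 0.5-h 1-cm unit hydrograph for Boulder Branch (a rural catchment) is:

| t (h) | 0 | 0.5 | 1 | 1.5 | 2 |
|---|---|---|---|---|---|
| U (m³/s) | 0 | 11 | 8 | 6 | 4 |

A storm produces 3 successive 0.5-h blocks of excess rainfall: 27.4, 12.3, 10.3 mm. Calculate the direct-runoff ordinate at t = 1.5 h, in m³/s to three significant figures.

By discrete convolution, Q_j = Σ (P_i / 10 mm) · U_{j−i}.
At t = 1.5 h (j=3): Q = (27.4/10)·6 + (12.3/10)·8 + (10.3/10)·11 = 37.6 m³/s.

Q ≈ 37.6 m³/s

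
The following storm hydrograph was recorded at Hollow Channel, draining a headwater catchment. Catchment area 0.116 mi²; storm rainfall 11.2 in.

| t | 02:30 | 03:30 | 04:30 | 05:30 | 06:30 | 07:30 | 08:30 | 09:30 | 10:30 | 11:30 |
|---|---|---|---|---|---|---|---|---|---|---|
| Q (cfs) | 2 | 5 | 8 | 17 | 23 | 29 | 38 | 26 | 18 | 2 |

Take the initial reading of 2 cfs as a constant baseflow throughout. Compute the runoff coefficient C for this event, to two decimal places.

C ≈ 0.18

ΣQ_DR = 148.0 cfs; V = ΣQ_DR·Δt = 5.328 × 10^5 ft³.
Runoff depth d = V / A = 1.977 in.
C = d / P = 1.977 / 11.2 = 0.18.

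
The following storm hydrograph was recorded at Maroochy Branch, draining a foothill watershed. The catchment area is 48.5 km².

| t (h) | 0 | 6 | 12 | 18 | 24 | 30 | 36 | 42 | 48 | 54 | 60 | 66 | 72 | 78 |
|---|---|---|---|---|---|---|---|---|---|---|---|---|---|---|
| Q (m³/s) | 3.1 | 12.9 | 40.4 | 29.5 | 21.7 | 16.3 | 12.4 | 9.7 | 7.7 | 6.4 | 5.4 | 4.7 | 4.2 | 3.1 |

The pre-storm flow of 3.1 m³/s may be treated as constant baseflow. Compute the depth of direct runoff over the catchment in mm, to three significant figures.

d ≈ 59.7 mm

Direct runoff: 0.0, 9.8, 37.3, 26.4, 18.6, 13.2, 9.3, 6.6, 4.6, 3.3, 2.3, 1.6, 1.1, 0.0 m³/s; ΣQ_DR = 134.1 m³/s.
V = ΣQ_DR · Δt = 134.1 × 21600 s = 2.897 × 10^6 m³.
Over A = 48.5 km², depth = V / A = 59.7 mm.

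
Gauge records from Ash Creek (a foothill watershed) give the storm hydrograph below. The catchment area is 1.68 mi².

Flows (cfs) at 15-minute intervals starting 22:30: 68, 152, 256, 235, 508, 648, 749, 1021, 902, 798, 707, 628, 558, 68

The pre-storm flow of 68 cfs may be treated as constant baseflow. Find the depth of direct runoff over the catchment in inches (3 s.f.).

d ≈ 1.46 in

Direct runoff: 0.0, 84.0, 188.0, 167.0, 440.0, 580.0, 681.0, 953.0, 834.0, 730.0, 639.0, 560.0, 490.0, 0.0 cfs; ΣQ_DR = 6346 cfs.
V = ΣQ_DR · Δt = 6346 × 900 s = 5.711 × 10^6 ft³.
Over A = 1.68 mi², depth = V / A = 1.46 in.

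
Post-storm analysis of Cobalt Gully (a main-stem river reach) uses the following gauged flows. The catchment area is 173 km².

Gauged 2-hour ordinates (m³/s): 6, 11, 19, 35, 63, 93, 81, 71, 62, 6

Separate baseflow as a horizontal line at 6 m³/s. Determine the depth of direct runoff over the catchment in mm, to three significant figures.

Direct runoff: 0.0, 5.0, 13.0, 29.0, 57.0, 87.0, 75.0, 65.0, 56.0, 0.0 m³/s; ΣQ_DR = 387.0 m³/s.
V = ΣQ_DR · Δt = 387.0 × 7200 s = 2.786 × 10^6 m³.
Over A = 173 km², depth = V / A = 16.1 mm.

d ≈ 16.1 mm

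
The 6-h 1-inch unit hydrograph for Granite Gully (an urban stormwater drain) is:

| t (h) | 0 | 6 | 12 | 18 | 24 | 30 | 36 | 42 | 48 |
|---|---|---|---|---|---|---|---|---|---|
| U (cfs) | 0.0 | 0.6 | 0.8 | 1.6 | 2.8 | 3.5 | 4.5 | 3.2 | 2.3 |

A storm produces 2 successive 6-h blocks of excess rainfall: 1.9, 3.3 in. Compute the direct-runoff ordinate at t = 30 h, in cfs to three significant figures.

Q ≈ 15.9 cfs

By discrete convolution, Q_j = Σ (P_i / 1 in) · U_{j−i}.
At t = 30 h (j=5): Q = (1.9/1)·3.5 + (3.3/1)·2.8 = 15.9 cfs.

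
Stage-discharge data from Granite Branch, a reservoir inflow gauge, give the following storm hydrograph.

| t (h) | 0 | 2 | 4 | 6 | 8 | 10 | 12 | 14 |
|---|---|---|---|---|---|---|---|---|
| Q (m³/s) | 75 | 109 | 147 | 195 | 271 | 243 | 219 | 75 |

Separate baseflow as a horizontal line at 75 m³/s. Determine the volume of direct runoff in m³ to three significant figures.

V ≈ 5.28 × 10^6 m³

Direct-runoff ordinates (Q − Q_b): 0.0, 34.0, 72.0, 120.0, 196.0, 168.0, 144.0, 0.0 m³/s.
ΣQ_DR = 734.0 m³/s.
With Δt = 2 h = 7200 s, V = ΣQ_DR · Δt = 734.0 × 7200 = 5.28 × 10^6 m³.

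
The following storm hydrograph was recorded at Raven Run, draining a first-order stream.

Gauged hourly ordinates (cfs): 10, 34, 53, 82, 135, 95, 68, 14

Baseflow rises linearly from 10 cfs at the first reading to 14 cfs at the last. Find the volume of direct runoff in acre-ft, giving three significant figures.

V ≈ 32.6 acre-ft

Direct-runoff ordinates (Q − Q_b): 0.00, 23.43, 41.86, 70.29, 122.71, 82.14, 54.57, 0.00 cfs.
ΣQ_DR = 395.0 cfs.
With Δt = 1 h = 3600 s, V = ΣQ_DR · Δt = 395.0 × 3600 = 1.42 × 10^6 ft³ = 32.6 acre-ft.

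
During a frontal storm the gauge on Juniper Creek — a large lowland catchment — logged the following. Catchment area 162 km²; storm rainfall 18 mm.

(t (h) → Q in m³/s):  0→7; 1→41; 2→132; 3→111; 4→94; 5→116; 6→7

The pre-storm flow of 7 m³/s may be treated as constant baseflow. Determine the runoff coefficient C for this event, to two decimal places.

ΣQ_DR = 459.0 m³/s; V = ΣQ_DR·Δt = 1.652 × 10^6 m³.
Runoff depth d = V / A = 10.20 mm.
C = d / P = 10.20 / 18 = 0.57.

C ≈ 0.57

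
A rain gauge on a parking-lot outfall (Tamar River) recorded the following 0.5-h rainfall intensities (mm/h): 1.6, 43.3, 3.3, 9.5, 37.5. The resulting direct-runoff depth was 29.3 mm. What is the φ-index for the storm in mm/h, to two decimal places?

Only the 2 blocks with intensity above φ contribute runoff: 43.3, 37.5 mm/h.
Σ(I−φ)·Δt = d  ⇒  (43.3+37.5 − 2φ)·0.5 = 29.3
φ = (80.80 − 29.3/0.5) / 2 = 11.10 mm/h.

φ ≈ 11.10 mm/h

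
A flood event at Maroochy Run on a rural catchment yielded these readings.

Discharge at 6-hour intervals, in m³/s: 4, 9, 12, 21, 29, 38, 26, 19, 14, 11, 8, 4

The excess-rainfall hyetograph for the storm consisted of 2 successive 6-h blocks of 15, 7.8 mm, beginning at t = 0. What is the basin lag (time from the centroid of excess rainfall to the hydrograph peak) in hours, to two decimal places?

t_L ≈ 24.95 h

Centroid of excess rainfall: t_c = Σ P_i·t̄_i / ΣP_i = 5.0526 h (block centres at 3, 9 h).
Hydrograph peak occurs at t = 30 h, so basin lag t_L = 30 − 5.0526 = 24.95 h.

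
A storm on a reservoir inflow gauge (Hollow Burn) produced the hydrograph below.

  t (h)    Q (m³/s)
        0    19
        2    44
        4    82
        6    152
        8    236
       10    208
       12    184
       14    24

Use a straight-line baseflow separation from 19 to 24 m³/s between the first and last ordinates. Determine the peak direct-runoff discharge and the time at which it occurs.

Subtracting baseflow gives direct-runoff ordinates: 0.00, 24.29, 61.57, 130.86, 214.14, 185.43, 160.71, 0.00 m³/s.
The maximum is 214.14 m³/s, occurring at the reading for t = 8 h.

Q_p = 214.14 m³/s at t = 8 h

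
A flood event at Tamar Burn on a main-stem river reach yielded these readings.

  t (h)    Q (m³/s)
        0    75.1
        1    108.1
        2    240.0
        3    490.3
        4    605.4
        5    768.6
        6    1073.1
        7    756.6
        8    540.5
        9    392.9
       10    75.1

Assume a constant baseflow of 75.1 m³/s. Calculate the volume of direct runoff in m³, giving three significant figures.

Direct-runoff ordinates (Q − Q_b): 0.0, 33.0, 164.9, 415.2, 530.3, 693.5, 998.0, 681.5, 465.4, 317.8, 0.0 m³/s.
ΣQ_DR = 4300 m³/s.
With Δt = 1 h = 3600 s, V = ΣQ_DR · Δt = 4300 × 3600 = 1.55 × 10^7 m³.

V ≈ 1.55 × 10^7 m³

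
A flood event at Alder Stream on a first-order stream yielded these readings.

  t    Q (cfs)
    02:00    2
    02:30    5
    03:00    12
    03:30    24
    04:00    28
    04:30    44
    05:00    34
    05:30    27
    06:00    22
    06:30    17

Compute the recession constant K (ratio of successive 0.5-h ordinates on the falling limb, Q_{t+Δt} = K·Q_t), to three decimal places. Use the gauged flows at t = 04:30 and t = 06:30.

Using the recession-limb readings at t = 04:30 and t = 06:30: Q falls from 44 to 17 cfs over 4 intervals.
K = (Q₂/Q₁)^(1/4) = (17/44)^(1/4) = 0.788.

K ≈ 0.788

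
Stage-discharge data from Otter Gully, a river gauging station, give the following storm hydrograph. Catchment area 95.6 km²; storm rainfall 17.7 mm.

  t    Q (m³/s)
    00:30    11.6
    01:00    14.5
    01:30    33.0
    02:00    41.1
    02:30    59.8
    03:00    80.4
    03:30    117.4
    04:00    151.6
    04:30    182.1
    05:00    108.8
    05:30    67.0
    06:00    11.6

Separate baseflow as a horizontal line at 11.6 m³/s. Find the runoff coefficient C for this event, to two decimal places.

ΣQ_DR = 739.7 m³/s; V = ΣQ_DR·Δt = 1.331 × 10^6 m³.
Runoff depth d = V / A = 13.93 mm.
C = d / P = 13.93 / 17.7 = 0.79.

C ≈ 0.79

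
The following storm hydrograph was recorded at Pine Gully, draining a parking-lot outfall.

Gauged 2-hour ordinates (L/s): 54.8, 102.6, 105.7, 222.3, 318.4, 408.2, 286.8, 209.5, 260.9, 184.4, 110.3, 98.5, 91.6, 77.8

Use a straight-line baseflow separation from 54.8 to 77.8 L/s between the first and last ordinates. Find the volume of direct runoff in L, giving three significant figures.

V ≈ 1.15 × 10^7 L

Direct-runoff ordinates (Q − Q_b): 0.00, 46.03, 47.36, 162.19, 256.52, 344.55, 221.38, 142.32, 191.95, 113.68, 37.81, 24.24, 15.57, 0.00 L/s.
ΣQ_DR = 1604 L/s.
With Δt = 2 h = 7200 s, V = ΣQ_DR · Δt = 1604 × 7200 = 1.15 × 10^7 L.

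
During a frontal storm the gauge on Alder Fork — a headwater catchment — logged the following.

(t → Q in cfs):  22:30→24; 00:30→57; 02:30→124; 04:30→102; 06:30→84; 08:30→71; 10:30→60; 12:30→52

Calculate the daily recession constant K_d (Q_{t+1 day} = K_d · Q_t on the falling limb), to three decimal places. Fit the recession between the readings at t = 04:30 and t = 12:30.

Between t = 04:30 and t = 12:30 the flow falls from 102 to 52 cfs over 4×2 h = 8 h.
Per-interval ratio K = (52/102)^(1/4) = 0.8450; K_d = K^(24/2) = 0.132.

K_d ≈ 0.132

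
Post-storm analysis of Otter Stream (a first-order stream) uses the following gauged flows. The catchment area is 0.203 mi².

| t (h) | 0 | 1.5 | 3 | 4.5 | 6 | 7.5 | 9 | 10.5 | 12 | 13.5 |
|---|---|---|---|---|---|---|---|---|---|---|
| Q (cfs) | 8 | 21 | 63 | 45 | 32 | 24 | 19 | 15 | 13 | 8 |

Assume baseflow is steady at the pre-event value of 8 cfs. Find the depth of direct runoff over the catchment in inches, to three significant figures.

Direct runoff: 0.0, 13.0, 55.0, 37.0, 24.0, 16.0, 11.0, 7.0, 5.0, 0.0 cfs; ΣQ_DR = 168.0 cfs.
V = ΣQ_DR · Δt = 168.0 × 5400 s = 9.072 × 10^5 ft³.
Over A = 0.203 mi², depth = V / A = 1.92 in.

d ≈ 1.92 in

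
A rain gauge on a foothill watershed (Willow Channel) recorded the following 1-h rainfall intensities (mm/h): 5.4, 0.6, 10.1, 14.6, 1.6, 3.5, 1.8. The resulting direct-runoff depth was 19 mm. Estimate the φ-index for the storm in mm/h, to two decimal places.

Only the 3 blocks with intensity above φ contribute runoff: 5.4, 10.1, 14.6 mm/h.
Σ(I−φ)·Δt = d  ⇒  (5.4+10.1+14.6 − 3φ)·1 = 19
φ = (30.10 − 19/1) / 3 = 3.70 mm/h.

φ ≈ 3.70 mm/h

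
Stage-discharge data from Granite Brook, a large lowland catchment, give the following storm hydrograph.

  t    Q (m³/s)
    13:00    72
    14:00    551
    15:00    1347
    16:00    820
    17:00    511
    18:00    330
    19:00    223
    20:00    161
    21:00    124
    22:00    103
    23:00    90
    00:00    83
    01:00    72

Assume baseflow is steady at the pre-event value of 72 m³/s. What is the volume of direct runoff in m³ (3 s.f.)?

Direct-runoff ordinates (Q − Q_b): 0.0, 479.0, 1275.0, 748.0, 439.0, 258.0, 151.0, 89.0, 52.0, 31.0, 18.0, 11.0, 0.0 m³/s.
ΣQ_DR = 3551 m³/s.
With Δt = 1 h = 3600 s, V = ΣQ_DR · Δt = 3551 × 3600 = 1.28 × 10^7 m³.

V ≈ 1.28 × 10^7 m³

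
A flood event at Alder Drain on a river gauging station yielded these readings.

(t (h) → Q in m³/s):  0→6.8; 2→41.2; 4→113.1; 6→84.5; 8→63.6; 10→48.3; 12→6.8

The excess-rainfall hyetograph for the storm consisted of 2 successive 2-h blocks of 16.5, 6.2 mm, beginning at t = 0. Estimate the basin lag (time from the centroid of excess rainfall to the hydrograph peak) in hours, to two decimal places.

Centroid of excess rainfall: t_c = Σ P_i·t̄_i / ΣP_i = 1.5463 h (block centres at 1, 3 h).
Hydrograph peak occurs at t = 4 h, so basin lag t_L = 4 − 1.5463 = 2.45 h.

t_L ≈ 2.45 h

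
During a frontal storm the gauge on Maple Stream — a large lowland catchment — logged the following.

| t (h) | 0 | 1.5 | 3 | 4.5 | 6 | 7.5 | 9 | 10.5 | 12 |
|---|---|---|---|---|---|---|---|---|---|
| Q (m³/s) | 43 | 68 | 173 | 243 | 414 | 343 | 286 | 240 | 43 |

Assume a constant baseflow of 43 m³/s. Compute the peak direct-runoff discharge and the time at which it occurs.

Subtracting baseflow gives direct-runoff ordinates: 0.0, 25.0, 130.0, 200.0, 371.0, 300.0, 243.0, 197.0, 0.0 m³/s.
The maximum is 371.0 m³/s, occurring at the reading for t = 6 h.

Q_p = 371.0 m³/s at t = 6 h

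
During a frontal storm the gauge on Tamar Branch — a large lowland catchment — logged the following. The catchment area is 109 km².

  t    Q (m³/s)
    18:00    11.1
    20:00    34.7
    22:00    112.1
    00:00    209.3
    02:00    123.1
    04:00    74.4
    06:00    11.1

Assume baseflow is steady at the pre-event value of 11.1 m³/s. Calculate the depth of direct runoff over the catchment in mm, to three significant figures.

Direct runoff: 0.0, 23.6, 101.0, 198.2, 112.0, 63.3, 0.0 m³/s; ΣQ_DR = 498.1 m³/s.
V = ΣQ_DR · Δt = 498.1 × 7200 s = 3.586 × 10^6 m³.
Over A = 109 km², depth = V / A = 32.9 mm.

d ≈ 32.9 mm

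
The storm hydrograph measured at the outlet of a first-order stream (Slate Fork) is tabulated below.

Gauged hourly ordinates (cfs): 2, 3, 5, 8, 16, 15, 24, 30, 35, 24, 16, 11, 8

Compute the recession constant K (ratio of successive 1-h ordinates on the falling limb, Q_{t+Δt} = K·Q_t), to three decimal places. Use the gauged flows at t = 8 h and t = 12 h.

Using the recession-limb readings at t = 8 h and t = 12 h: Q falls from 35 to 8 cfs over 4 intervals.
K = (Q₂/Q₁)^(1/4) = (8/35)^(1/4) = 0.691.

K ≈ 0.691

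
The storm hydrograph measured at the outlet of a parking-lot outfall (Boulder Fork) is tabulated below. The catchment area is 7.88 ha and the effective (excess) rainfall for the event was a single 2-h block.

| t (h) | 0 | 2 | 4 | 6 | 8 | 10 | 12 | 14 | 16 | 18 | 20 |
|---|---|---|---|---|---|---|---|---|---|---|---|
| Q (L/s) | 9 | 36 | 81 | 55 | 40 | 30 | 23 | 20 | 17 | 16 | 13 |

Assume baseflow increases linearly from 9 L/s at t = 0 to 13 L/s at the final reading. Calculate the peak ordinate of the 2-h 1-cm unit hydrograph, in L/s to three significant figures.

Direct runoff: 0.00, 26.60, 71.20, 44.80, 29.40, 19.00, 11.60, 8.20, 4.80, 3.40, 0.00 L/s; ΣQ_DR = 219.0 L/s, peak = 71.20 L/s.
Runoff depth d = ΣQ_DR·Δt / A = 219.0 × 7200 / (7.88 ha) = 20.01 mm.
The 1-cm UH is the DRH scaled by (10 mm)/d, so U_p = 71.20 × 10/20.01 = 35.6 L/s.

U_p ≈ 35.6 L/s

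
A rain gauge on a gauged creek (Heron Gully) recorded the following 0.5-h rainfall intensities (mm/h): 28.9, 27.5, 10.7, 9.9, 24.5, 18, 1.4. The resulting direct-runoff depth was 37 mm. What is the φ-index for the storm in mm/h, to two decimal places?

Only the 6 blocks with intensity above φ contribute runoff: 28.9, 27.5, 10.7, 9.9, 24.5, 18 mm/h.
Σ(I−φ)·Δt = d  ⇒  (28.9+27.5+10.7+9.9+24.5+18 − 6φ)·0.5 = 37
φ = (119.5 − 37/0.5) / 6 = 7.58 mm/h.

φ ≈ 7.58 mm/h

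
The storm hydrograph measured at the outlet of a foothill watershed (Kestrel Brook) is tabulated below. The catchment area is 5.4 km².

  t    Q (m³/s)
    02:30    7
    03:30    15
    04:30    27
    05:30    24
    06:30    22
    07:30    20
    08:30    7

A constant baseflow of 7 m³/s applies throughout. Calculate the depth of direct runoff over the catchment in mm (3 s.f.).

Direct runoff: 0.0, 8.0, 20.0, 17.0, 15.0, 13.0, 0.0 m³/s; ΣQ_DR = 73.00 m³/s.
V = ΣQ_DR · Δt = 73.00 × 3600 s = 2.628 × 10^5 m³.
Over A = 5.4 km², depth = V / A = 48.7 mm.

d ≈ 48.7 mm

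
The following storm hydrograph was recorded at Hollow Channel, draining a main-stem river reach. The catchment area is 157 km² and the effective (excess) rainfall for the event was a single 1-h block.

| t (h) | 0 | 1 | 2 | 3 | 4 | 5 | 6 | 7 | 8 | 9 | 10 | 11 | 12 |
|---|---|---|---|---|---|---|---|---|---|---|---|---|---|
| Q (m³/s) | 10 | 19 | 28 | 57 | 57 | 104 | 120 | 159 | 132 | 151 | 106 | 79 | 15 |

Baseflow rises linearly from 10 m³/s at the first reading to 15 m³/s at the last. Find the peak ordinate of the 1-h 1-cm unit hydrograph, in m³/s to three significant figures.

U_p ≈ 72.9 m³/s

Direct runoff: 0.00, 8.58, 17.17, 45.75, 45.33, 91.92, 107.50, 146.08, 118.67, 137.25, 91.83, 64.42, 0.00 m³/s; ΣQ_DR = 874.5 m³/s, peak = 146.08 m³/s.
Runoff depth d = ΣQ_DR·Δt / A = 874.5 × 3600 / (157 km²) = 20.05 mm.
The 1-cm UH is the DRH scaled by (10 mm)/d, so U_p = 146.08 × 10/20.05 = 72.9 m³/s.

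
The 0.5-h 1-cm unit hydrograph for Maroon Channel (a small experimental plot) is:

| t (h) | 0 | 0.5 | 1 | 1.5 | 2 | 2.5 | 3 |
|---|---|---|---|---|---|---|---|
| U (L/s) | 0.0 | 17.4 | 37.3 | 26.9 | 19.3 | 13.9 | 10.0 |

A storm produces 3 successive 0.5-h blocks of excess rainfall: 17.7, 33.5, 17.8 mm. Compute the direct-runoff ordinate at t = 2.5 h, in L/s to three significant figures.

By discrete convolution, Q_j = Σ (P_i / 10 mm) · U_{j−i}.
At t = 2.5 h (j=5): Q = (17.7/10)·13.9 + (33.5/10)·19.3 + (17.8/10)·26.9 = 137 L/s.

Q ≈ 137 L/s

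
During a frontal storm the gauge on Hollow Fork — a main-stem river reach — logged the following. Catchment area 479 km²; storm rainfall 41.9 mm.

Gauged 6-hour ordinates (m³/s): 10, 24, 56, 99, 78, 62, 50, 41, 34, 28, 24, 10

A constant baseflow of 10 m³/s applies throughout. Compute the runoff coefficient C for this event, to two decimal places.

C ≈ 0.43

ΣQ_DR = 396.0 m³/s; V = ΣQ_DR·Δt = 8.554 × 10^6 m³.
Runoff depth d = V / A = 17.86 mm.
C = d / P = 17.86 / 41.9 = 0.43.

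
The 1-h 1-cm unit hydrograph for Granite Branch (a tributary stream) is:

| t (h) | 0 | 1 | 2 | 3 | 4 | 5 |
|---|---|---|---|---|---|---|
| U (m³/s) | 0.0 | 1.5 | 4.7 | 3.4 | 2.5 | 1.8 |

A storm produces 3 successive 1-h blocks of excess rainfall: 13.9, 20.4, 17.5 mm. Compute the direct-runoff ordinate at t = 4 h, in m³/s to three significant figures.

Q ≈ 18.6 m³/s

By discrete convolution, Q_j = Σ (P_i / 10 mm) · U_{j−i}.
At t = 4 h (j=4): Q = (13.9/10)·2.5 + (20.4/10)·3.4 + (17.5/10)·4.7 = 18.6 m³/s.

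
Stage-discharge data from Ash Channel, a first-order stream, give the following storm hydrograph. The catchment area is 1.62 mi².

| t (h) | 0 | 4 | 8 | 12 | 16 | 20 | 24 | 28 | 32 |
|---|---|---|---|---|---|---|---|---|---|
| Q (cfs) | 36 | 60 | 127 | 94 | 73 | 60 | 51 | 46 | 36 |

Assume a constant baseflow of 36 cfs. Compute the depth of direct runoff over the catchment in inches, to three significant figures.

Direct runoff: 0.0, 24.0, 91.0, 58.0, 37.0, 24.0, 15.0, 10.0, 0.0 cfs; ΣQ_DR = 259.0 cfs.
V = ΣQ_DR · Δt = 259.0 × 14400 s = 3.730 × 10^6 ft³.
Over A = 1.62 mi², depth = V / A = 0.991 in.

d ≈ 0.991 in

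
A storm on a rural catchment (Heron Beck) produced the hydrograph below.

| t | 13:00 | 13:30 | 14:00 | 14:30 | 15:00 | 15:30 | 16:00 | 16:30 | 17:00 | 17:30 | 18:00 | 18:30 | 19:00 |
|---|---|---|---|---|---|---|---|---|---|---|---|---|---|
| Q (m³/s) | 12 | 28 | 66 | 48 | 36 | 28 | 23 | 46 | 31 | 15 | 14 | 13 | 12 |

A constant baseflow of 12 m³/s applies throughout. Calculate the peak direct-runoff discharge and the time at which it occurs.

Subtracting baseflow gives direct-runoff ordinates: 0.0, 16.0, 54.0, 36.0, 24.0, 16.0, 11.0, 34.0, 19.0, 3.0, 2.0, 1.0, 0.0 m³/s.
The maximum is 54.0 m³/s, occurring at the reading for t = 14:00.

Q_p = 54.0 m³/s at t = 14:00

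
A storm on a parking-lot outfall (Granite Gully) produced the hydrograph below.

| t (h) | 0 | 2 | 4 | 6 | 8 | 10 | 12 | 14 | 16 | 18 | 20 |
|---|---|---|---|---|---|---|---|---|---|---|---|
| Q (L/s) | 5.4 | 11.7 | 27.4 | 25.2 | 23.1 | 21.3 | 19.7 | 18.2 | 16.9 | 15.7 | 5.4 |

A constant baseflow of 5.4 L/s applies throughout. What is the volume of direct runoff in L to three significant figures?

Direct-runoff ordinates (Q − Q_b): 0.0, 6.3, 22.0, 19.8, 17.7, 15.9, 14.3, 12.8, 11.5, 10.3, 0.0 L/s.
ΣQ_DR = 130.6 L/s.
With Δt = 2 h = 7200 s, V = ΣQ_DR · Δt = 130.6 × 7200 = 9.40 × 10^5 L.

V ≈ 9.40 × 10^5 L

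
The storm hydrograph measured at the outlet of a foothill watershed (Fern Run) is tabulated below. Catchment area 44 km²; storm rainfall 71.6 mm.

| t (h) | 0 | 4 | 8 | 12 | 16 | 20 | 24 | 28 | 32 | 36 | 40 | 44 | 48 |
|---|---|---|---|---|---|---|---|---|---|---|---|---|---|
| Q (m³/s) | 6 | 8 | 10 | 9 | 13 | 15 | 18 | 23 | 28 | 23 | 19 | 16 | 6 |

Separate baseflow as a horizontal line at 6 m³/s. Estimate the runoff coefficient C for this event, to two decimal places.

C ≈ 0.53

ΣQ_DR = 116.0 m³/s; V = ΣQ_DR·Δt = 1.670 × 10^6 m³.
Runoff depth d = V / A = 37.96 mm.
C = d / P = 37.96 / 71.6 = 0.53.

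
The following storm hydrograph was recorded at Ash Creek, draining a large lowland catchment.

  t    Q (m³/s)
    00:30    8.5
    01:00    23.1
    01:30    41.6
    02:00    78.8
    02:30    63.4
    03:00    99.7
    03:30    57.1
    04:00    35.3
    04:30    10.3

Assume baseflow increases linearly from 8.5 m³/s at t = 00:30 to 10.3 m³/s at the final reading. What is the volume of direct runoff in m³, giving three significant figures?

Direct-runoff ordinates (Q − Q_b): 0.00, 14.38, 32.65, 69.62, 54.00, 90.08, 47.25, 25.23, 0.00 m³/s.
ΣQ_DR = 333.2 m³/s.
With Δt = 0.5 h = 1800 s, V = ΣQ_DR · Δt = 333.2 × 1800 = 6.00 × 10^5 m³.

V ≈ 6.00 × 10^5 m³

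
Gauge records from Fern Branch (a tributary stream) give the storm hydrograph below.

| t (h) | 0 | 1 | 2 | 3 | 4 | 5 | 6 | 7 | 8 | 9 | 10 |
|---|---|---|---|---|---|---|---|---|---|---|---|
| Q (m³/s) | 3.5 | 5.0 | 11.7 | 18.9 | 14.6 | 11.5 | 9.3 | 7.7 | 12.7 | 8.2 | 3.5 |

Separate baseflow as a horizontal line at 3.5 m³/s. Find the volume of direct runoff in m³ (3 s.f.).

Direct-runoff ordinates (Q − Q_b): 0.0, 1.5, 8.2, 15.4, 11.1, 8.0, 5.8, 4.2, 9.2, 4.7, 0.0 m³/s.
ΣQ_DR = 68.10 m³/s.
With Δt = 1 h = 3600 s, V = ΣQ_DR · Δt = 68.10 × 3600 = 2.45 × 10^5 m³.

V ≈ 2.45 × 10^5 m³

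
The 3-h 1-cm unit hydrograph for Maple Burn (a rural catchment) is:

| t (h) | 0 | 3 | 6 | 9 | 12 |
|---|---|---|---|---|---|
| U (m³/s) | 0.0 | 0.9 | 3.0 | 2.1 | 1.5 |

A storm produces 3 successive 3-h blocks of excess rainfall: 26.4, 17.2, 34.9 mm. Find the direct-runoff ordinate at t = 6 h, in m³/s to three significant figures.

By discrete convolution, Q_j = Σ (P_i / 10 mm) · U_{j−i}.
At t = 6 h (j=2): Q = (26.4/10)·3.0 + (17.2/10)·0.9 + (34.9/10)·0.0 = 9.47 m³/s.

Q ≈ 9.47 m³/s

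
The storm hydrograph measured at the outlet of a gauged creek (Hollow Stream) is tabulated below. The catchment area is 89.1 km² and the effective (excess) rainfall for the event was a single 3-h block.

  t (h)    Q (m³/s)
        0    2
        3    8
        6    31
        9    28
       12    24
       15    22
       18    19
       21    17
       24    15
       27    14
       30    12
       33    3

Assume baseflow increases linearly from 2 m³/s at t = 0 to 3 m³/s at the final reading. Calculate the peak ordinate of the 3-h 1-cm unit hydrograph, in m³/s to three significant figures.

Direct runoff: 0.00, 5.91, 28.82, 25.73, 21.64, 19.55, 16.45, 14.36, 12.27, 11.18, 9.09, 0.00 m³/s; ΣQ_DR = 165.0 m³/s, peak = 28.82 m³/s.
Runoff depth d = ΣQ_DR·Δt / A = 165.0 × 10800 / (89.1 km²) = 20.00 mm.
The 1-cm UH is the DRH scaled by (10 mm)/d, so U_p = 28.82 × 10/20.00 = 14.4 m³/s.

U_p ≈ 14.4 m³/s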